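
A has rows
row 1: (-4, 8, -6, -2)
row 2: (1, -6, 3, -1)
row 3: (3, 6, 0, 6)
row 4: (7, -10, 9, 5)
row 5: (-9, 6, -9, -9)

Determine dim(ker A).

Row reduce to echelon form.
R2 ← R2 + (1/4)·R1: [0, -4, 3/2, -3/2]
R3 ← R3 + (3/4)·R1: [0, 12, -9/2, 9/2]
R4 ← R4 + (7/4)·R1: [0, 4, -3/2, 3/2]
R5 ← R5 − (9/4)·R1: [0, -12, 9/2, -9/2]
R3 ← R3 + (3)·R2: [0, 0, 0, 0]
R4 ← R4 + R2: [0, 0, 0, 0]
R5 ← R5 − (3)·R2: [0, 0, 0, 0]
2 nonzero rows, so rank(A) = 2.
A has 4 columns; by rank–nullity, nullity = 4 − 2 = 2.

2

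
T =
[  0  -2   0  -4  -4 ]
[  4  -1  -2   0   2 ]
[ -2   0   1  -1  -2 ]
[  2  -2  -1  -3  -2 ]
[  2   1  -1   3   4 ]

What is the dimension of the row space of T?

2

Row reduce to echelon form.
Swap R1 ↔ R2
R3 ← R3 + (1/2)·R1: [0, -1/2, 0, -1, -1]
R4 ← R4 − (1/2)·R1: [0, -3/2, 0, -3, -3]
R5 ← R5 − (1/2)·R1: [0, 3/2, 0, 3, 3]
R3 ← R3 − (1/4)·R2: [0, 0, 0, 0, 0]
R4 ← R4 − (3/4)·R2: [0, 0, 0, 0, 0]
R5 ← R5 + (3/4)·R2: [0, 0, 0, 0, 0]
Echelon form has 2 nonzero rows, so rank(T) = 2.
The row space has dimension equal to the rank: 2.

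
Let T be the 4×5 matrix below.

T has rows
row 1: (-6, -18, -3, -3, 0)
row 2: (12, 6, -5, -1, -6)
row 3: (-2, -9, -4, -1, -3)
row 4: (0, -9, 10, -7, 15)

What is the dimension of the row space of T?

Row reduce to echelon form.
R2 ← R2 + (2)·R1: [0, -30, -11, -7, -6]
R3 ← R3 − (1/3)·R1: [0, -3, -3, 0, -3]
R3 ← R3 − (1/10)·R2: [0, 0, -19/10, 7/10, -12/5]
R4 ← R4 − (3/10)·R2: [0, 0, 133/10, -49/10, 84/5]
R4 ← R4 + (7)·R3: [0, 0, 0, 0, 0]
Echelon form has 3 nonzero rows, so rank(T) = 3.
The row space has dimension equal to the rank: 3.

3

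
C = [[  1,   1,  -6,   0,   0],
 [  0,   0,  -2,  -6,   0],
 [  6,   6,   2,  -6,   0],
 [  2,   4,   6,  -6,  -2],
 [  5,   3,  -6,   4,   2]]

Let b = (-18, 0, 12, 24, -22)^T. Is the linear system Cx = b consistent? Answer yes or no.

Row reduce the augmented matrix [C | b].
R3 ← R3 − (6)·R1: [0, 0, 38, -6, 0, 120]
R4 ← R4 − (2)·R1: [0, 2, 18, -6, -2, 60]
R5 ← R5 − (5)·R1: [0, -2, 24, 4, 2, 68]
Swap R2 ↔ R4
R5 ← R5 + R2: [0, 0, 42, -2, 0, 128]
R4 ← R4 + (1/19)·R3: [0, 0, 0, -120/19, 0, 120/19]
R5 ← R5 − (21/19)·R3: [0, 0, 0, 88/19, 0, -88/19]
R5 ← R5 + (11/15)·R4: [0, 0, 0, 0, 0, 0]
The echelon form has 4 nonzero rows, and every pivot lies in the first 5 columns, so rank(C) = rank([C|b]) = 4.
The system is consistent.

yes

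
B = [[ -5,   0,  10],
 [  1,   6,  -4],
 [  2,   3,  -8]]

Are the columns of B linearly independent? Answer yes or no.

Row reduce B to echelon form.
R2 ← R2 + (1/5)·R1: [0, 6, -2]
R3 ← R3 + (2/5)·R1: [0, 3, -4]
R3 ← R3 − (1/2)·R2: [0, 0, -3]
3 pivots among 3 columns.
Every column is a pivot column, so the columns are linearly independent.

yes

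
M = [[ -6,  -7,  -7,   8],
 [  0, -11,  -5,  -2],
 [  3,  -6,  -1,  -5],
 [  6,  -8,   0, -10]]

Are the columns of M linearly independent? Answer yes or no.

no

Row reduce M to echelon form.
R3 ← R3 + (1/2)·R1: [0, -19/2, -9/2, -1]
R4 ← R4 + R1: [0, -15, -7, -2]
R3 ← R3 − (19/22)·R2: [0, 0, -2/11, 8/11]
R4 ← R4 − (15/11)·R2: [0, 0, -2/11, 8/11]
R4 ← R4 − R3: [0, 0, 0, 0]
3 pivots among 4 columns.
Only 3 < 4 pivot columns, so the columns are linearly dependent.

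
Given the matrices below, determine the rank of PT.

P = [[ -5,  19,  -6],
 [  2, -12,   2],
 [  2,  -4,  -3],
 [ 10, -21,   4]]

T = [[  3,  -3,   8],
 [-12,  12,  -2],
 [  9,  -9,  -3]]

2

First compute PT:
[[-297, 297, -60],
 [168, -168,  34],
 [ 27, -27,  33],
 [318, -318, 110]]
Now row reduce the product.
R2 ← R2 + (56/99)·R1: [0, 0, 2/33]
R3 ← R3 + (1/11)·R1: [0, 0, 303/11]
R4 ← R4 + (106/99)·R1: [0, 0, 1510/33]
R3 ← R3 − (909/2)·R2: [0, 0, 0]
R4 ← R4 − (755)·R2: [0, 0, 0]
2 nonzero rows, so rank(PT) = 2.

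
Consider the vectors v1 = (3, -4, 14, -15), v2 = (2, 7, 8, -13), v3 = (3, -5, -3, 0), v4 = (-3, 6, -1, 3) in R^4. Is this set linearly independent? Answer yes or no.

Form the matrix with these vectors as rows and row reduce.
R2 ← R2 − (2/3)·R1: [0, 29/3, -4/3, -3]
R3 ← R3 − R1: [0, -1, -17, 15]
R4 ← R4 + R1: [0, 2, 13, -12]
R3 ← R3 + (3/29)·R2: [0, 0, -497/29, 426/29]
R4 ← R4 − (6/29)·R2: [0, 0, 385/29, -330/29]
R4 ← R4 + (55/71)·R3: [0, 0, 0, 0]
3 nonzero rows, so the 4 vectors span a space of dimension 3.
Since 3 < 4, the vectors are linearly dependent.

no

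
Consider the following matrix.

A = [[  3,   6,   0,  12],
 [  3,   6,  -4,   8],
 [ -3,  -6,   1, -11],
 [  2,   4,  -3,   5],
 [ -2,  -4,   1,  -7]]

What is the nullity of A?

2

Row reduce to echelon form.
R2 ← R2 − R1: [0, 0, -4, -4]
R3 ← R3 + R1: [0, 0, 1, 1]
R4 ← R4 − (2/3)·R1: [0, 0, -3, -3]
R5 ← R5 + (2/3)·R1: [0, 0, 1, 1]
R3 ← R3 + (1/4)·R2: [0, 0, 0, 0]
R4 ← R4 − (3/4)·R2: [0, 0, 0, 0]
R5 ← R5 + (1/4)·R2: [0, 0, 0, 0]
2 nonzero rows, so rank(A) = 2.
A has 4 columns; by rank–nullity, nullity = 4 − 2 = 2.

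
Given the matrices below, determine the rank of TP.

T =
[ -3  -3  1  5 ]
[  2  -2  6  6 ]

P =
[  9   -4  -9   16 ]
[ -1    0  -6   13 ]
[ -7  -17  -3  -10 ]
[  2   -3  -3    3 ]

First compute TP:
[[-21, -20,  27, -82],
 [-10, -128, -42, -36]]
Now row reduce the product.
R2 ← R2 − (10/21)·R1: [0, -2488/21, -384/7, 64/21]
2 nonzero rows, so rank(TP) = 2.

2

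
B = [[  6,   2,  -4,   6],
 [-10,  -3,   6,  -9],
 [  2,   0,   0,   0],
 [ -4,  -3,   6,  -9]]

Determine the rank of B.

2

Row reduce to echelon form.
R2 ← R2 + (5/3)·R1: [0, 1/3, -2/3, 1]
R3 ← R3 − (1/3)·R1: [0, -2/3, 4/3, -2]
R4 ← R4 + (2/3)·R1: [0, -5/3, 10/3, -5]
R3 ← R3 + (2)·R2: [0, 0, 0, 0]
R4 ← R4 + (5)·R2: [0, 0, 0, 0]
Echelon form has 2 nonzero rows, so rank(B) = 2.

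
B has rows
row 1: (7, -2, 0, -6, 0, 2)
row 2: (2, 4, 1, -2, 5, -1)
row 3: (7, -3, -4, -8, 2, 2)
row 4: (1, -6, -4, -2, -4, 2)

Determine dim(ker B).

3

Row reduce to echelon form.
R2 ← R2 − (2/7)·R1: [0, 32/7, 1, -2/7, 5, -11/7]
R3 ← R3 − R1: [0, -1, -4, -2, 2, 0]
R4 ← R4 − (1/7)·R1: [0, -40/7, -4, -8/7, -4, 12/7]
R3 ← R3 + (7/32)·R2: [0, 0, -121/32, -33/16, 99/32, -11/32]
R4 ← R4 + (5/4)·R2: [0, 0, -11/4, -3/2, 9/4, -1/4]
R4 ← R4 − (8/11)·R3: [0, 0, 0, 0, 0, 0]
3 nonzero rows, so rank(B) = 3.
B has 6 columns; by rank–nullity, nullity = 6 − 3 = 3.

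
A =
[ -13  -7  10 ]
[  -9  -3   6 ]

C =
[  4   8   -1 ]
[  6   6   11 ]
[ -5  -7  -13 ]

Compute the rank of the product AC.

First compute AC:
[[-144, -216, -194],
 [-84, -132, -102]]
Now row reduce the product.
R2 ← R2 − (7/12)·R1: [0, -6, 67/6]
2 nonzero rows, so rank(AC) = 2.

2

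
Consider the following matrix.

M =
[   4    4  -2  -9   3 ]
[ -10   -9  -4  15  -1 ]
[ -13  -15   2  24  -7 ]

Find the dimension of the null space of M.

2

Row reduce to echelon form.
R2 ← R2 + (5/2)·R1: [0, 1, -9, -15/2, 13/2]
R3 ← R3 + (13/4)·R1: [0, -2, -9/2, -21/4, 11/4]
R3 ← R3 + (2)·R2: [0, 0, -45/2, -81/4, 63/4]
3 nonzero rows, so rank(M) = 3.
M has 5 columns; by rank–nullity, nullity = 5 − 3 = 2.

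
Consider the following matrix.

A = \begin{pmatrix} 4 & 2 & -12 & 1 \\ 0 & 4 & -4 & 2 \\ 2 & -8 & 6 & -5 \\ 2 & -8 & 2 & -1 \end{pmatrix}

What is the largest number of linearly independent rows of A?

4

Row reduce to echelon form.
R3 ← R3 − (1/2)·R1: [0, -9, 12, -11/2]
R4 ← R4 − (1/2)·R1: [0, -9, 8, -3/2]
R3 ← R3 + (9/4)·R2: [0, 0, 3, -1]
R4 ← R4 + (9/4)·R2: [0, 0, -1, 3]
R4 ← R4 + (1/3)·R3: [0, 0, 0, 8/3]
Echelon form has 4 nonzero rows, so rank(A) = 4.
The rank gives the maximum number of linearly independent rows: 4.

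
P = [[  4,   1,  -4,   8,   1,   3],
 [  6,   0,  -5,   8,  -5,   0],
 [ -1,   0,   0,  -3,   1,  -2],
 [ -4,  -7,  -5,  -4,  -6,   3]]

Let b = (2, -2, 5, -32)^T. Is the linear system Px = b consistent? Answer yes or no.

Row reduce the augmented matrix [P | b].
R2 ← R2 − (3/2)·R1: [0, -3/2, 1, -4, -13/2, -9/2, -5]
R3 ← R3 + (1/4)·R1: [0, 1/4, -1, -1, 5/4, -5/4, 11/2]
R4 ← R4 + R1: [0, -6, -9, 4, -5, 6, -30]
R3 ← R3 + (1/6)·R2: [0, 0, -5/6, -5/3, 1/6, -2, 14/3]
R4 ← R4 − (4)·R2: [0, 0, -13, 20, 21, 24, -10]
R4 ← R4 − (78/5)·R3: [0, 0, 0, 46, 92/5, 276/5, -414/5]
The echelon form has 4 nonzero rows, and every pivot lies in the first 6 columns, so rank(P) = rank([P|b]) = 4.
The system is consistent.

yes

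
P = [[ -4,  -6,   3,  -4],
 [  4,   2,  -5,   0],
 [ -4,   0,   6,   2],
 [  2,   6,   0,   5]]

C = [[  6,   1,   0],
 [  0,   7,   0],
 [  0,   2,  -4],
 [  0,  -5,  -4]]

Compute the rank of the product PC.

2

First compute PC:
[[-24, -20,   4],
 [ 24,   8,  20],
 [-24,  -2, -32],
 [ 12,  19, -20]]
Now row reduce the product.
R2 ← R2 + R1: [0, -12, 24]
R3 ← R3 − R1: [0, 18, -36]
R4 ← R4 + (1/2)·R1: [0, 9, -18]
R3 ← R3 + (3/2)·R2: [0, 0, 0]
R4 ← R4 + (3/4)·R2: [0, 0, 0]
2 nonzero rows, so rank(PC) = 2.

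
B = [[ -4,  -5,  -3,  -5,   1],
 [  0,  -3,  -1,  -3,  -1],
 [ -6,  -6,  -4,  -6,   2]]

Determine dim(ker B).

Row reduce to echelon form.
R3 ← R3 − (3/2)·R1: [0, 3/2, 1/2, 3/2, 1/2]
R3 ← R3 + (1/2)·R2: [0, 0, 0, 0, 0]
2 nonzero rows, so rank(B) = 2.
B has 5 columns; by rank–nullity, nullity = 5 − 2 = 3.

3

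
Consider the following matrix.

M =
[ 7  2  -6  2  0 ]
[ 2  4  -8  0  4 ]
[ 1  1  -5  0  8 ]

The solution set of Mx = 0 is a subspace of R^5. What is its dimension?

2

Row reduce to echelon form.
R2 ← R2 − (2/7)·R1: [0, 24/7, -44/7, -4/7, 4]
R3 ← R3 − (1/7)·R1: [0, 5/7, -29/7, -2/7, 8]
R3 ← R3 − (5/24)·R2: [0, 0, -17/6, -1/6, 43/6]
3 nonzero rows, so rank(M) = 3.
M has 5 columns; by rank–nullity, nullity = 5 − 3 = 2.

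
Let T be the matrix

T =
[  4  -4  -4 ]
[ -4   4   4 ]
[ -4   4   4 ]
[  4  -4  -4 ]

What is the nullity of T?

2

Row reduce to echelon form.
R2 ← R2 + R1: [0, 0, 0]
R3 ← R3 + R1: [0, 0, 0]
R4 ← R4 − R1: [0, 0, 0]
1 nonzero row, so rank(T) = 1.
T has 3 columns; by rank–nullity, nullity = 3 − 1 = 2.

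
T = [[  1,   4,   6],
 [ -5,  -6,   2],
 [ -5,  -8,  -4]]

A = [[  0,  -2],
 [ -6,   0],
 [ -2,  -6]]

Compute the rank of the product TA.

2

First compute TA:
[[-36, -38],
 [ 32,  -2],
 [ 56,  34]]
Now row reduce the product.
R2 ← R2 + (8/9)·R1: [0, -322/9]
R3 ← R3 + (14/9)·R1: [0, -226/9]
R3 ← R3 − (113/161)·R2: [0, 0]
2 nonzero rows, so rank(TA) = 2.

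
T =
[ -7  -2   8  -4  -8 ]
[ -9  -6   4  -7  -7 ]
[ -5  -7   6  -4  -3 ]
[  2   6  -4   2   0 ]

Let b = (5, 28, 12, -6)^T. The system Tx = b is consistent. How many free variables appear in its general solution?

2

Row reduce the augmented matrix [T | b].
R2 ← R2 − (9/7)·R1: [0, -24/7, -44/7, -13/7, 23/7, 151/7]
R3 ← R3 − (5/7)·R1: [0, -39/7, 2/7, -8/7, 19/7, 59/7]
R4 ← R4 + (2/7)·R1: [0, 38/7, -12/7, 6/7, -16/7, -32/7]
R3 ← R3 − (13/8)·R2: [0, 0, 21/2, 15/8, -21/8, -213/8]
R4 ← R4 + (19/12)·R2: [0, 0, -35/3, -25/12, 35/12, 355/12]
R4 ← R4 + (10/9)·R3: [0, 0, 0, 0, 0, 0]
The echelon form has 3 nonzero rows, and every pivot lies in the first 5 columns, so rank(T) = rank([T|b]) = 3.
The system is consistent.
Free variables = (unknowns) − (rank) = 5 − 3 = 2.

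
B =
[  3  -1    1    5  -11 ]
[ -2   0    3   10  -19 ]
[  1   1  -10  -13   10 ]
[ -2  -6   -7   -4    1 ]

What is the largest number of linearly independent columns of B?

4

Row reduce to echelon form.
R2 ← R2 + (2/3)·R1: [0, -2/3, 11/3, 40/3, -79/3]
R3 ← R3 − (1/3)·R1: [0, 4/3, -31/3, -44/3, 41/3]
R4 ← R4 + (2/3)·R1: [0, -20/3, -19/3, -2/3, -19/3]
R3 ← R3 + (2)·R2: [0, 0, -3, 12, -39]
R4 ← R4 − (10)·R2: [0, 0, -43, -134, 257]
R4 ← R4 − (43/3)·R3: [0, 0, 0, -306, 816]
Echelon form has 4 nonzero rows, so rank(B) = 4.
The rank gives the maximum number of linearly independent columns: 4.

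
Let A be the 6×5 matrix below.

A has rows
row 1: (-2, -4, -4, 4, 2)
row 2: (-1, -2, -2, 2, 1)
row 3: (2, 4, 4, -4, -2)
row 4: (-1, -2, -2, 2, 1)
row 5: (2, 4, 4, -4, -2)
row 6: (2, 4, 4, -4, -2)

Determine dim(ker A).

4

Row reduce to echelon form.
R2 ← R2 − (1/2)·R1: [0, 0, 0, 0, 0]
R3 ← R3 + R1: [0, 0, 0, 0, 0]
R4 ← R4 − (1/2)·R1: [0, 0, 0, 0, 0]
R5 ← R5 + R1: [0, 0, 0, 0, 0]
R6 ← R6 + R1: [0, 0, 0, 0, 0]
1 nonzero row, so rank(A) = 1.
A has 5 columns; by rank–nullity, nullity = 5 − 1 = 4.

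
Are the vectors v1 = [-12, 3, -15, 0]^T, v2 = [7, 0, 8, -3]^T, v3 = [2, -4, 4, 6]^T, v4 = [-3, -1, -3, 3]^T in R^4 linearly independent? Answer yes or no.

no

Form the matrix with these vectors as rows and row reduce.
R2 ← R2 + (7/12)·R1: [0, 7/4, -3/4, -3]
R3 ← R3 + (1/6)·R1: [0, -7/2, 3/2, 6]
R4 ← R4 − (1/4)·R1: [0, -7/4, 3/4, 3]
R3 ← R3 + (2)·R2: [0, 0, 0, 0]
R4 ← R4 + R2: [0, 0, 0, 0]
2 nonzero rows, so the 4 vectors span a space of dimension 2.
Since 2 < 4, the vectors are linearly dependent.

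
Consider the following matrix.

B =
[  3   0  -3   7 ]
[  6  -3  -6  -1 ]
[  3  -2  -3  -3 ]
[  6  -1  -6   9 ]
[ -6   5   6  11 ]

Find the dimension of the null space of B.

2

Row reduce to echelon form.
R2 ← R2 − (2)·R1: [0, -3, 0, -15]
R3 ← R3 − R1: [0, -2, 0, -10]
R4 ← R4 − (2)·R1: [0, -1, 0, -5]
R5 ← R5 + (2)·R1: [0, 5, 0, 25]
R3 ← R3 − (2/3)·R2: [0, 0, 0, 0]
R4 ← R4 − (1/3)·R2: [0, 0, 0, 0]
R5 ← R5 + (5/3)·R2: [0, 0, 0, 0]
2 nonzero rows, so rank(B) = 2.
B has 4 columns; by rank–nullity, nullity = 4 − 2 = 2.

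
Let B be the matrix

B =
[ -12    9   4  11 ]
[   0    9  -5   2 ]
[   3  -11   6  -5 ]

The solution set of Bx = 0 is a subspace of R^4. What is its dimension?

Row reduce to echelon form.
R3 ← R3 + (1/4)·R1: [0, -35/4, 7, -9/4]
R3 ← R3 + (35/36)·R2: [0, 0, 77/36, -11/36]
3 nonzero rows, so rank(B) = 3.
B has 4 columns; by rank–nullity, nullity = 4 − 3 = 1.

1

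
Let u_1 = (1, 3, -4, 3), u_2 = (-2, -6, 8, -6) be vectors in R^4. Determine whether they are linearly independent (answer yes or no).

Form the matrix with these vectors as rows and row reduce.
R2 ← R2 + (2)·R1: [0, 0, 0, 0]
1 nonzero row, so the 2 vectors span a space of dimension 1.
Since 1 < 2, the vectors are linearly dependent.

no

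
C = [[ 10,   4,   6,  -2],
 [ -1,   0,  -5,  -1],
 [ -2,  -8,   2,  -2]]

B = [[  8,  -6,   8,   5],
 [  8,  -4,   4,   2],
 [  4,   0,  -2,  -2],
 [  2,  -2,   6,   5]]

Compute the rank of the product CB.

First compute CB:
[[132, -72,  72,  36],
 [-30,   8,  -4,   0],
 [-76,  48, -64, -40]]
Now row reduce the product.
R2 ← R2 + (5/22)·R1: [0, -92/11, 136/11, 90/11]
R3 ← R3 + (19/33)·R1: [0, 72/11, -248/11, -212/11]
R3 ← R3 + (18/23)·R2: [0, 0, -296/23, -296/23]
3 nonzero rows, so rank(CB) = 3.

3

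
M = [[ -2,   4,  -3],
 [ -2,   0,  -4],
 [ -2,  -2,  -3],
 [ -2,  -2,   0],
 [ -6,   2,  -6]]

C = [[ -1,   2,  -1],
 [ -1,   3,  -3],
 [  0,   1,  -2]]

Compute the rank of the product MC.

First compute MC:
[[ -2,   5,  -4],
 [  2,  -8,  10],
 [  4, -13,  14],
 [  4, -10,   8],
 [  4, -12,  12]]
Now row reduce the product.
R2 ← R2 + R1: [0, -3, 6]
R3 ← R3 + (2)·R1: [0, -3, 6]
R4 ← R4 + (2)·R1: [0, 0, 0]
R5 ← R5 + (2)·R1: [0, -2, 4]
R3 ← R3 − R2: [0, 0, 0]
R5 ← R5 − (2/3)·R2: [0, 0, 0]
2 nonzero rows, so rank(MC) = 2.

2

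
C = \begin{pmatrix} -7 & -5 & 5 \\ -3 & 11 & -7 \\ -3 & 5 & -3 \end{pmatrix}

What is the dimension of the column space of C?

3

Row reduce to echelon form.
R2 ← R2 − (3/7)·R1: [0, 92/7, -64/7]
R3 ← R3 − (3/7)·R1: [0, 50/7, -36/7]
R3 ← R3 − (25/46)·R2: [0, 0, -4/23]
Echelon form has 3 nonzero rows, so rank(C) = 3.
The column space has dimension equal to the rank: 3.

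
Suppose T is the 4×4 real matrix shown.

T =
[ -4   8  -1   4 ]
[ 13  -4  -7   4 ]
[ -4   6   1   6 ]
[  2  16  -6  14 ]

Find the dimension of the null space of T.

0

Row reduce to echelon form.
R2 ← R2 + (13/4)·R1: [0, 22, -41/4, 17]
R3 ← R3 − R1: [0, -2, 2, 2]
R4 ← R4 + (1/2)·R1: [0, 20, -13/2, 16]
R3 ← R3 + (1/11)·R2: [0, 0, 47/44, 39/11]
R4 ← R4 − (10/11)·R2: [0, 0, 31/11, 6/11]
R4 ← R4 − (124/47)·R3: [0, 0, 0, -414/47]
4 nonzero rows, so rank(T) = 4.
T has 4 columns; by rank–nullity, nullity = 4 − 4 = 0.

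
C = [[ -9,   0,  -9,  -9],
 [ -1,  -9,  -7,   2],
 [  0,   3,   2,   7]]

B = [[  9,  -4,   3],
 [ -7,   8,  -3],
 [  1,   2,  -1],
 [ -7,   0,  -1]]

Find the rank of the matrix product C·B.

3

First compute CB:
[[-27,  18,  -9],
 [ 33, -82,  29],
 [-68,  28, -18]]
Now row reduce the product.
R2 ← R2 + (11/9)·R1: [0, -60, 18]
R3 ← R3 − (68/27)·R1: [0, -52/3, 14/3]
R3 ← R3 − (13/45)·R2: [0, 0, -8/15]
3 nonzero rows, so rank(CB) = 3.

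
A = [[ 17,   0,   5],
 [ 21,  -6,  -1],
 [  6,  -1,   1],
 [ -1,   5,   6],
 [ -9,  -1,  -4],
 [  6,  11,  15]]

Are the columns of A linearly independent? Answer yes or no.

Row reduce A to echelon form.
R2 ← R2 − (21/17)·R1: [0, -6, -122/17]
R3 ← R3 − (6/17)·R1: [0, -1, -13/17]
R4 ← R4 + (1/17)·R1: [0, 5, 107/17]
R5 ← R5 + (9/17)·R1: [0, -1, -23/17]
R6 ← R6 − (6/17)·R1: [0, 11, 225/17]
R3 ← R3 − (1/6)·R2: [0, 0, 22/51]
R4 ← R4 + (5/6)·R2: [0, 0, 16/51]
R5 ← R5 − (1/6)·R2: [0, 0, -8/51]
R6 ← R6 + (11/6)·R2: [0, 0, 4/51]
R4 ← R4 − (8/11)·R3: [0, 0, 0]
R5 ← R5 + (4/11)·R3: [0, 0, 0]
R6 ← R6 − (2/11)·R3: [0, 0, 0]
3 pivots among 3 columns.
Every column is a pivot column, so the columns are linearly independent.

yes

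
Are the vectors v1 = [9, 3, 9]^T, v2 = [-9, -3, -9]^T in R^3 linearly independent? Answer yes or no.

Form the matrix with these vectors as rows and row reduce.
R2 ← R2 + R1: [0, 0, 0]
1 nonzero row, so the 2 vectors span a space of dimension 1.
Since 1 < 2, the vectors are linearly dependent.

no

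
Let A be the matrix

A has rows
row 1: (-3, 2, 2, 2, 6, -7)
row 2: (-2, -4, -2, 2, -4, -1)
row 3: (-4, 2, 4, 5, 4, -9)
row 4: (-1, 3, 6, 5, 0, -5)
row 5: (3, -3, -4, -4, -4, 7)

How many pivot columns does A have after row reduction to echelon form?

4

Row reduce to echelon form.
R2 ← R2 − (2/3)·R1: [0, -16/3, -10/3, 2/3, -8, 11/3]
R3 ← R3 − (4/3)·R1: [0, -2/3, 4/3, 7/3, -4, 1/3]
R4 ← R4 − (1/3)·R1: [0, 7/3, 16/3, 13/3, -2, -8/3]
R5 ← R5 + R1: [0, -1, -2, -2, 2, 0]
R3 ← R3 − (1/8)·R2: [0, 0, 7/4, 9/4, -3, -1/8]
R4 ← R4 + (7/16)·R2: [0, 0, 31/8, 37/8, -11/2, -17/16]
R5 ← R5 − (3/16)·R2: [0, 0, -11/8, -17/8, 7/2, -11/16]
R4 ← R4 − (31/14)·R3: [0, 0, 0, -5/14, 8/7, -11/14]
R5 ← R5 + (11/14)·R3: [0, 0, 0, -5/14, 8/7, -11/14]
R5 ← R5 − R4: [0, 0, 0, 0, 0, 0]
Echelon form has 4 nonzero rows, so rank(A) = 4.
Each nonzero row contributes one pivot column: 4 pivot columns.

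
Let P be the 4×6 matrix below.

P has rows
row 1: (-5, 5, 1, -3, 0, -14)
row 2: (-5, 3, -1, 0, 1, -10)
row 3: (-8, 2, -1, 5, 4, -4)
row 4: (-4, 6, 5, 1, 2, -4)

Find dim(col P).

Row reduce to echelon form.
R2 ← R2 − R1: [0, -2, -2, 3, 1, 4]
R3 ← R3 − (8/5)·R1: [0, -6, -13/5, 49/5, 4, 92/5]
R4 ← R4 − (4/5)·R1: [0, 2, 21/5, 17/5, 2, 36/5]
R3 ← R3 − (3)·R2: [0, 0, 17/5, 4/5, 1, 32/5]
R4 ← R4 + R2: [0, 0, 11/5, 32/5, 3, 56/5]
R4 ← R4 − (11/17)·R3: [0, 0, 0, 100/17, 40/17, 120/17]
Echelon form has 4 nonzero rows, so rank(P) = 4.
The column space has dimension equal to the rank: 4.

4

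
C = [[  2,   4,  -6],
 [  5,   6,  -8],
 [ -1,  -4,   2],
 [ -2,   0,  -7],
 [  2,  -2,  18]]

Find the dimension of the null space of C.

0

Row reduce to echelon form.
R2 ← R2 − (5/2)·R1: [0, -4, 7]
R3 ← R3 + (1/2)·R1: [0, -2, -1]
R4 ← R4 + R1: [0, 4, -13]
R5 ← R5 − R1: [0, -6, 24]
R3 ← R3 − (1/2)·R2: [0, 0, -9/2]
R4 ← R4 + R2: [0, 0, -6]
R5 ← R5 − (3/2)·R2: [0, 0, 27/2]
R4 ← R4 − (4/3)·R3: [0, 0, 0]
R5 ← R5 + (3)·R3: [0, 0, 0]
3 nonzero rows, so rank(C) = 3.
C has 3 columns; by rank–nullity, nullity = 3 − 3 = 0.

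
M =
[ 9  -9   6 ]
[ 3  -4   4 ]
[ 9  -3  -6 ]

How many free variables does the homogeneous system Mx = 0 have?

1

Row reduce to echelon form.
R2 ← R2 − (1/3)·R1: [0, -1, 2]
R3 ← R3 − R1: [0, 6, -12]
R3 ← R3 + (6)·R2: [0, 0, 0]
2 nonzero rows, so rank(M) = 2.
M has 3 columns; by rank–nullity, nullity = 3 − 2 = 1.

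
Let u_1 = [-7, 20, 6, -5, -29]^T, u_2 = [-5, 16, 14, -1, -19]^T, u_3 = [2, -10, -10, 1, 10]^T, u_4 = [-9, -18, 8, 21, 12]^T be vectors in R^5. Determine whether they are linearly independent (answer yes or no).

no

Form the matrix with these vectors as rows and row reduce.
R2 ← R2 − (5/7)·R1: [0, 12/7, 68/7, 18/7, 12/7]
R3 ← R3 + (2/7)·R1: [0, -30/7, -58/7, -3/7, 12/7]
R4 ← R4 − (9/7)·R1: [0, -306/7, 2/7, 192/7, 345/7]
R3 ← R3 + (5/2)·R2: [0, 0, 16, 6, 6]
R4 ← R4 + (51/2)·R2: [0, 0, 248, 93, 93]
R4 ← R4 − (31/2)·R3: [0, 0, 0, 0, 0]
3 nonzero rows, so the 4 vectors span a space of dimension 3.
Since 3 < 4, the vectors are linearly dependent.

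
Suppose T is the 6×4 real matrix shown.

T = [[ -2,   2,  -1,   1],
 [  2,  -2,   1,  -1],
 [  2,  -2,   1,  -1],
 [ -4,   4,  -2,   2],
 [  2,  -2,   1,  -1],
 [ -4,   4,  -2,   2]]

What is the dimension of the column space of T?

Row reduce to echelon form.
R2 ← R2 + R1: [0, 0, 0, 0]
R3 ← R3 + R1: [0, 0, 0, 0]
R4 ← R4 − (2)·R1: [0, 0, 0, 0]
R5 ← R5 + R1: [0, 0, 0, 0]
R6 ← R6 − (2)·R1: [0, 0, 0, 0]
Echelon form has 1 nonzero row, so rank(T) = 1.
The column space has dimension equal to the rank: 1.

1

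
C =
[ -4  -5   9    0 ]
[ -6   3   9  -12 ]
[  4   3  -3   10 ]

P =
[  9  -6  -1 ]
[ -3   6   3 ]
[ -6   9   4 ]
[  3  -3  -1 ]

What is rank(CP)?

First compute CP:
[[-75,  75,  25],
 [-153, 171,  63],
 [ 75, -63, -17]]
Now row reduce the product.
R2 ← R2 − (51/25)·R1: [0, 18, 12]
R3 ← R3 + R1: [0, 12, 8]
R3 ← R3 − (2/3)·R2: [0, 0, 0]
2 nonzero rows, so rank(CP) = 2.

2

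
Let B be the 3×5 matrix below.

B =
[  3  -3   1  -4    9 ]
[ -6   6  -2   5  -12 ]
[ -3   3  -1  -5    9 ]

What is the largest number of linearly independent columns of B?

2

Row reduce to echelon form.
R2 ← R2 + (2)·R1: [0, 0, 0, -3, 6]
R3 ← R3 + R1: [0, 0, 0, -9, 18]
R3 ← R3 − (3)·R2: [0, 0, 0, 0, 0]
Echelon form has 2 nonzero rows, so rank(B) = 2.
The rank gives the maximum number of linearly independent columns: 2.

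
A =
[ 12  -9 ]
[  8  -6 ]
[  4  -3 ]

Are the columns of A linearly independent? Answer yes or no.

Row reduce A to echelon form.
R2 ← R2 − (2/3)·R1: [0, 0]
R3 ← R3 − (1/3)·R1: [0, 0]
1 pivot among 2 columns.
Only 1 < 2 pivot columns, so the columns are linearly dependent.

no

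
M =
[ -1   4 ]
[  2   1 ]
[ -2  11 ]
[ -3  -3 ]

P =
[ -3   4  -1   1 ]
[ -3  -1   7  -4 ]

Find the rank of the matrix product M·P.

2

First compute MP:
[[ -9,  -8,  29, -17],
 [ -9,   7,   5,  -2],
 [-27, -19,  79, -46],
 [ 18,  -9, -18,   9]]
Now row reduce the product.
R2 ← R2 − R1: [0, 15, -24, 15]
R3 ← R3 − (3)·R1: [0, 5, -8, 5]
R4 ← R4 + (2)·R1: [0, -25, 40, -25]
R3 ← R3 − (1/3)·R2: [0, 0, 0, 0]
R4 ← R4 + (5/3)·R2: [0, 0, 0, 0]
2 nonzero rows, so rank(MP) = 2.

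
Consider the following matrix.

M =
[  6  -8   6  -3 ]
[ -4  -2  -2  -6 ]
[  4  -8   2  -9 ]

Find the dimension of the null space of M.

1

Row reduce to echelon form.
R2 ← R2 + (2/3)·R1: [0, -22/3, 2, -8]
R3 ← R3 − (2/3)·R1: [0, -8/3, -2, -7]
R3 ← R3 − (4/11)·R2: [0, 0, -30/11, -45/11]
3 nonzero rows, so rank(M) = 3.
M has 4 columns; by rank–nullity, nullity = 4 − 3 = 1.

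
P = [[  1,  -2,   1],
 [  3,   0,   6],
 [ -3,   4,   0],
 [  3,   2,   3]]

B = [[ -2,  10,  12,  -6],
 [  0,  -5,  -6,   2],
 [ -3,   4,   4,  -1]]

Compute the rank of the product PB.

First compute PB:
[[ -5,  24,  28, -11],
 [-24,  54,  60, -24],
 [  6, -50, -60,  26],
 [-15,  32,  36, -17]]
Now row reduce the product.
R2 ← R2 − (24/5)·R1: [0, -306/5, -372/5, 144/5]
R3 ← R3 + (6/5)·R1: [0, -106/5, -132/5, 64/5]
R4 ← R4 − (3)·R1: [0, -40, -48, 16]
R3 ← R3 − (53/153)·R2: [0, 0, -32/51, 48/17]
R4 ← R4 − (100/153)·R2: [0, 0, 32/51, -48/17]
R4 ← R4 + R3: [0, 0, 0, 0]
3 nonzero rows, so rank(PB) = 3.

3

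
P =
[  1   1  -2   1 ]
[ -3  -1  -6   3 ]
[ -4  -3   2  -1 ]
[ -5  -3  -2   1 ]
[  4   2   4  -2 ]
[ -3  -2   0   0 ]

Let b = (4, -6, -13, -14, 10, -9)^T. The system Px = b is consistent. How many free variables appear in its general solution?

Row reduce the augmented matrix [P | b].
R2 ← R2 + (3)·R1: [0, 2, -12, 6, 6]
R3 ← R3 + (4)·R1: [0, 1, -6, 3, 3]
R4 ← R4 + (5)·R1: [0, 2, -12, 6, 6]
R5 ← R5 − (4)·R1: [0, -2, 12, -6, -6]
R6 ← R6 + (3)·R1: [0, 1, -6, 3, 3]
R3 ← R3 − (1/2)·R2: [0, 0, 0, 0, 0]
R4 ← R4 − R2: [0, 0, 0, 0, 0]
R5 ← R5 + R2: [0, 0, 0, 0, 0]
R6 ← R6 − (1/2)·R2: [0, 0, 0, 0, 0]
The echelon form has 2 nonzero rows, and every pivot lies in the first 4 columns, so rank(P) = rank([P|b]) = 2.
The system is consistent.
Free variables = (unknowns) − (rank) = 4 − 2 = 2.

2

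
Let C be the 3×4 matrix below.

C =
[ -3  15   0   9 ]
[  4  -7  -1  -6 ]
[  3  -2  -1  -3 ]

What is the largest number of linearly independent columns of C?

Row reduce to echelon form.
R2 ← R2 + (4/3)·R1: [0, 13, -1, 6]
R3 ← R3 + R1: [0, 13, -1, 6]
R3 ← R3 − R2: [0, 0, 0, 0]
Echelon form has 2 nonzero rows, so rank(C) = 2.
The rank gives the maximum number of linearly independent columns: 2.

2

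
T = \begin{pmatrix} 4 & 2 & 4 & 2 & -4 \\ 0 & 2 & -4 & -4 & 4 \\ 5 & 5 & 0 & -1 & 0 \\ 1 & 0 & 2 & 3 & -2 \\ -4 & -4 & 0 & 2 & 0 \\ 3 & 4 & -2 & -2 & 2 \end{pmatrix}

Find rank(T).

3

Row reduce to echelon form.
R3 ← R3 − (5/4)·R1: [0, 5/2, -5, -7/2, 5]
R4 ← R4 − (1/4)·R1: [0, -1/2, 1, 5/2, -1]
R5 ← R5 + R1: [0, -2, 4, 4, -4]
R6 ← R6 − (3/4)·R1: [0, 5/2, -5, -7/2, 5]
R3 ← R3 − (5/4)·R2: [0, 0, 0, 3/2, 0]
R4 ← R4 + (1/4)·R2: [0, 0, 0, 3/2, 0]
R5 ← R5 + R2: [0, 0, 0, 0, 0]
R6 ← R6 − (5/4)·R2: [0, 0, 0, 3/2, 0]
R4 ← R4 − R3: [0, 0, 0, 0, 0]
R6 ← R6 − R3: [0, 0, 0, 0, 0]
Echelon form has 3 nonzero rows, so rank(T) = 3.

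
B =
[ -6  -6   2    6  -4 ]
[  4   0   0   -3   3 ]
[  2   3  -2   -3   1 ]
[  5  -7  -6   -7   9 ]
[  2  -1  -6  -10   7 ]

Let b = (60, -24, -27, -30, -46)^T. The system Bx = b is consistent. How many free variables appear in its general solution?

0

Row reduce the augmented matrix [B | b].
R2 ← R2 + (2/3)·R1: [0, -4, 4/3, 1, 1/3, 16]
R3 ← R3 + (1/3)·R1: [0, 1, -4/3, -1, -1/3, -7]
R4 ← R4 + (5/6)·R1: [0, -12, -13/3, -2, 17/3, 20]
R5 ← R5 + (1/3)·R1: [0, -3, -16/3, -8, 17/3, -26]
R3 ← R3 + (1/4)·R2: [0, 0, -1, -3/4, -1/4, -3]
R4 ← R4 − (3)·R2: [0, 0, -25/3, -5, 14/3, -28]
R5 ← R5 − (3/4)·R2: [0, 0, -19/3, -35/4, 65/12, -38]
R4 ← R4 − (25/3)·R3: [0, 0, 0, 5/4, 27/4, -3]
R5 ← R5 − (19/3)·R3: [0, 0, 0, -4, 7, -19]
R5 ← R5 + (16/5)·R4: [0, 0, 0, 0, 143/5, -143/5]
The echelon form has 5 nonzero rows, and every pivot lies in the first 5 columns, so rank(B) = rank([B|b]) = 5.
The system is consistent.
Free variables = (unknowns) − (rank) = 5 − 5 = 0.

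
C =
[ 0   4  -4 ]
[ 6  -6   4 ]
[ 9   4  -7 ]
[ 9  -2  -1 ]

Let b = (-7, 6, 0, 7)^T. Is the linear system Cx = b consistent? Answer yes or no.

no

Row reduce the augmented matrix [C | b].
Swap R1 ↔ R2
R3 ← R3 − (3/2)·R1: [0, 13, -13, -9]
R4 ← R4 − (3/2)·R1: [0, 7, -7, -2]
R3 ← R3 − (13/4)·R2: [0, 0, 0, 55/4]
R4 ← R4 − (7/4)·R2: [0, 0, 0, 41/4]
R4 ← R4 − (41/55)·R3: [0, 0, 0, 0]
The echelon form has 3 nonzero rows; the last pivot sits in the augmented column, so rank(C) = 2 but rank([C|b]) = 3.
Since the ranks differ, the system is inconsistent.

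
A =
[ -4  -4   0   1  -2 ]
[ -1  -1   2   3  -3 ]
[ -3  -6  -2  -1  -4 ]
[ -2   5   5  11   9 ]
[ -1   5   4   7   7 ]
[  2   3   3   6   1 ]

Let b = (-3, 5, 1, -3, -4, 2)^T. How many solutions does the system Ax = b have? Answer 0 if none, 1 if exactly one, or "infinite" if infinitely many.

0

Row reduce the augmented matrix [A | b].
R2 ← R2 − (1/4)·R1: [0, 0, 2, 11/4, -5/2, 23/4]
R3 ← R3 − (3/4)·R1: [0, -3, -2, -7/4, -5/2, 13/4]
R4 ← R4 − (1/2)·R1: [0, 7, 5, 21/2, 10, -3/2]
R5 ← R5 − (1/4)·R1: [0, 6, 4, 27/4, 15/2, -13/4]
R6 ← R6 + (1/2)·R1: [0, 1, 3, 13/2, 0, 1/2]
Swap R2 ↔ R3
R4 ← R4 + (7/3)·R2: [0, 0, 1/3, 77/12, 25/6, 73/12]
R5 ← R5 + (2)·R2: [0, 0, 0, 13/4, 5/2, 13/4]
R6 ← R6 + (1/3)·R2: [0, 0, 7/3, 71/12, -5/6, 19/12]
R4 ← R4 − (1/6)·R3: [0, 0, 0, 143/24, 55/12, 41/8]
R6 ← R6 − (7/6)·R3: [0, 0, 0, 65/24, 25/12, -41/8]
R5 ← R5 − (6/11)·R4: [0, 0, 0, 0, 0, 5/11]
R6 ← R6 − (5/11)·R4: [0, 0, 0, 0, 0, -82/11]
R6 ← R6 + (82/5)·R5: [0, 0, 0, 0, 0, 0]
The echelon form has 5 nonzero rows; the last pivot sits in the augmented column, so rank(A) = 4 but rank([A|b]) = 5.
Since the ranks differ, the system is inconsistent.
It has no solutions.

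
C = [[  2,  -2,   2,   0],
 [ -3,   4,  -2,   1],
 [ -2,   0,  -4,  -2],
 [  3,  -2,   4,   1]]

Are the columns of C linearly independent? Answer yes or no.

Row reduce C to echelon form.
R2 ← R2 + (3/2)·R1: [0, 1, 1, 1]
R3 ← R3 + R1: [0, -2, -2, -2]
R4 ← R4 − (3/2)·R1: [0, 1, 1, 1]
R3 ← R3 + (2)·R2: [0, 0, 0, 0]
R4 ← R4 − R2: [0, 0, 0, 0]
2 pivots among 4 columns.
Only 2 < 4 pivot columns, so the columns are linearly dependent.

no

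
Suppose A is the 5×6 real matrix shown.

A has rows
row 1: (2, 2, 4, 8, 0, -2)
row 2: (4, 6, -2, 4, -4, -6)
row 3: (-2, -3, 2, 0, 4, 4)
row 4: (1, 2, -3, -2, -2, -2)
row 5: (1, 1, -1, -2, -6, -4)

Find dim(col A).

3

Row reduce to echelon form.
R2 ← R2 − (2)·R1: [0, 2, -10, -12, -4, -2]
R3 ← R3 + R1: [0, -1, 6, 8, 4, 2]
R4 ← R4 − (1/2)·R1: [0, 1, -5, -6, -2, -1]
R5 ← R5 − (1/2)·R1: [0, 0, -3, -6, -6, -3]
R3 ← R3 + (1/2)·R2: [0, 0, 1, 2, 2, 1]
R4 ← R4 − (1/2)·R2: [0, 0, 0, 0, 0, 0]
R5 ← R5 + (3)·R3: [0, 0, 0, 0, 0, 0]
Echelon form has 3 nonzero rows, so rank(A) = 3.
The column space has dimension equal to the rank: 3.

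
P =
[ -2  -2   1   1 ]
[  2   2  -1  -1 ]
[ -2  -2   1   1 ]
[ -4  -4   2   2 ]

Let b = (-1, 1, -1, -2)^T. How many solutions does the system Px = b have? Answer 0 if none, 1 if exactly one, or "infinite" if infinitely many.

infinite

Row reduce the augmented matrix [P | b].
R2 ← R2 + R1: [0, 0, 0, 0, 0]
R3 ← R3 − R1: [0, 0, 0, 0, 0]
R4 ← R4 − (2)·R1: [0, 0, 0, 0, 0]
The echelon form has 1 nonzero rows, and every pivot lies in the first 4 columns, so rank(P) = rank([P|b]) = 1.
The system is consistent.
rank = 1 < 4 unknowns, so there are infinitely many solutions.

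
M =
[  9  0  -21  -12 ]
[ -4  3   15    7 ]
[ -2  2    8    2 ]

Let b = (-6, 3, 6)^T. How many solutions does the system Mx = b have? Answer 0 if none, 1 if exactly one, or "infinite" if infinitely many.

infinite

Row reduce the augmented matrix [M | b].
R2 ← R2 + (4/9)·R1: [0, 3, 17/3, 5/3, 1/3]
R3 ← R3 + (2/9)·R1: [0, 2, 10/3, -2/3, 14/3]
R3 ← R3 − (2/3)·R2: [0, 0, -4/9, -16/9, 40/9]
The echelon form has 3 nonzero rows, and every pivot lies in the first 4 columns, so rank(M) = rank([M|b]) = 3.
The system is consistent.
rank = 3 < 4 unknowns, so there are infinitely many solutions.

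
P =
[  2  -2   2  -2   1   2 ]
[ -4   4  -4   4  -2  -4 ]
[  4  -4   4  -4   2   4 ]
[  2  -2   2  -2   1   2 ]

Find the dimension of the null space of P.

Row reduce to echelon form.
R2 ← R2 + (2)·R1: [0, 0, 0, 0, 0, 0]
R3 ← R3 − (2)·R1: [0, 0, 0, 0, 0, 0]
R4 ← R4 − R1: [0, 0, 0, 0, 0, 0]
1 nonzero row, so rank(P) = 1.
P has 6 columns; by rank–nullity, nullity = 6 − 1 = 5.

5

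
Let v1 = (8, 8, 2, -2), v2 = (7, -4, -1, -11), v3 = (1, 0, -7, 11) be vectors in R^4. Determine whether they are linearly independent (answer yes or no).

yes

Form the matrix with these vectors as rows and row reduce.
R2 ← R2 − (7/8)·R1: [0, -11, -11/4, -37/4]
R3 ← R3 − (1/8)·R1: [0, -1, -29/4, 45/4]
R3 ← R3 − (1/11)·R2: [0, 0, -7, 133/11]
3 nonzero rows, so the 3 vectors span a space of dimension 3.
Since 3 = 3, the vectors are linearly independent.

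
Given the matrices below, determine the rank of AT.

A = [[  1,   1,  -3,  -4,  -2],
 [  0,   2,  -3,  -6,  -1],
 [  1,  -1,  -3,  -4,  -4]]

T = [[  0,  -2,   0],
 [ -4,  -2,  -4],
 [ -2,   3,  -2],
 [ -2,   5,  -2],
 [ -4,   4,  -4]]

2

First compute AT:
[[ 18, -41,  18],
 [ 14, -47,  14],
 [ 34, -45,  34]]
Now row reduce the product.
R2 ← R2 − (7/9)·R1: [0, -136/9, 0]
R3 ← R3 − (17/9)·R1: [0, 292/9, 0]
R3 ← R3 + (73/34)·R2: [0, 0, 0]
2 nonzero rows, so rank(AT) = 2.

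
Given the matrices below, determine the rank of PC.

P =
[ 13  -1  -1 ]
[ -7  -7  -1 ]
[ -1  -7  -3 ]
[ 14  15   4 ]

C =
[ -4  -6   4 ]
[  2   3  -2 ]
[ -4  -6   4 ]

First compute PC:
[[-50, -75,  50],
 [ 18,  27, -18],
 [  2,   3,  -2],
 [-42, -63,  42]]
Now row reduce the product.
R2 ← R2 + (9/25)·R1: [0, 0, 0]
R3 ← R3 + (1/25)·R1: [0, 0, 0]
R4 ← R4 − (21/25)·R1: [0, 0, 0]
1 nonzero row, so rank(PC) = 1.

1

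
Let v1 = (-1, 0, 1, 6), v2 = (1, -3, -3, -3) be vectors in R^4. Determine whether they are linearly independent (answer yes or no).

yes

Form the matrix with these vectors as rows and row reduce.
R2 ← R2 + R1: [0, -3, -2, 3]
2 nonzero rows, so the 2 vectors span a space of dimension 2.
Since 2 = 2, the vectors are linearly independent.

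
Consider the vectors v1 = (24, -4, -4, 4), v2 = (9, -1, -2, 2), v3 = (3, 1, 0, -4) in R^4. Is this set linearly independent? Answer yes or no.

yes

Form the matrix with these vectors as rows and row reduce.
R2 ← R2 − (3/8)·R1: [0, 1/2, -1/2, 1/2]
R3 ← R3 − (1/8)·R1: [0, 3/2, 1/2, -9/2]
R3 ← R3 − (3)·R2: [0, 0, 2, -6]
3 nonzero rows, so the 3 vectors span a space of dimension 3.
Since 3 = 3, the vectors are linearly independent.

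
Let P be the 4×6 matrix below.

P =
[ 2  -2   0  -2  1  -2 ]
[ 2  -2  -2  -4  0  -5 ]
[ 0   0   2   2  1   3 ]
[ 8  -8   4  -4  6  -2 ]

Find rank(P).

Row reduce to echelon form.
R2 ← R2 − R1: [0, 0, -2, -2, -1, -3]
R4 ← R4 − (4)·R1: [0, 0, 4, 4, 2, 6]
R3 ← R3 + R2: [0, 0, 0, 0, 0, 0]
R4 ← R4 + (2)·R2: [0, 0, 0, 0, 0, 0]
Echelon form has 2 nonzero rows, so rank(P) = 2.

2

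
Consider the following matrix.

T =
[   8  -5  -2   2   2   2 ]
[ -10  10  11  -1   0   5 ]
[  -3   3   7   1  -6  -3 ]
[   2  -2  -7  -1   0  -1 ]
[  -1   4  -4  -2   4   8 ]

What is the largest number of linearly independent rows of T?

Row reduce to echelon form.
R2 ← R2 + (5/4)·R1: [0, 15/4, 17/2, 3/2, 5/2, 15/2]
R3 ← R3 + (3/8)·R1: [0, 9/8, 25/4, 7/4, -21/4, -9/4]
R4 ← R4 − (1/4)·R1: [0, -3/4, -13/2, -3/2, -1/2, -3/2]
R5 ← R5 + (1/8)·R1: [0, 27/8, -17/4, -7/4, 17/4, 33/4]
R3 ← R3 − (3/10)·R2: [0, 0, 37/10, 13/10, -6, -9/2]
R4 ← R4 + (1/5)·R2: [0, 0, -24/5, -6/5, 0, 0]
R5 ← R5 − (9/10)·R2: [0, 0, -119/10, -31/10, 2, 3/2]
R4 ← R4 + (48/37)·R3: [0, 0, 0, 18/37, -288/37, -216/37]
R5 ← R5 + (119/37)·R3: [0, 0, 0, 40/37, -640/37, -480/37]
R5 ← R5 − (20/9)·R4: [0, 0, 0, 0, 0, 0]
Echelon form has 4 nonzero rows, so rank(T) = 4.
The rank gives the maximum number of linearly independent rows: 4.

4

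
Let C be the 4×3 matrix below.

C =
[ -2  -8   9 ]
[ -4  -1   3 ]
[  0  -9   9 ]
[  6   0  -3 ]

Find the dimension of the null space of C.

1

Row reduce to echelon form.
R2 ← R2 − (2)·R1: [0, 15, -15]
R4 ← R4 + (3)·R1: [0, -24, 24]
R3 ← R3 + (3/5)·R2: [0, 0, 0]
R4 ← R4 + (8/5)·R2: [0, 0, 0]
2 nonzero rows, so rank(C) = 2.
C has 3 columns; by rank–nullity, nullity = 3 − 2 = 1.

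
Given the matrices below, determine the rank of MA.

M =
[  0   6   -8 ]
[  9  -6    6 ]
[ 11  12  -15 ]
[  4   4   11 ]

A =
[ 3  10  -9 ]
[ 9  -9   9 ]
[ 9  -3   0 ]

3

First compute MA:
[[-18, -30,  54],
 [ 27, 126, -135],
 [  6,  47,   9],
 [147, -29,   0]]
Now row reduce the product.
R2 ← R2 + (3/2)·R1: [0, 81, -54]
R3 ← R3 + (1/3)·R1: [0, 37, 27]
R4 ← R4 + (49/6)·R1: [0, -274, 441]
R3 ← R3 − (37/81)·R2: [0, 0, 155/3]
R4 ← R4 + (274/81)·R2: [0, 0, 775/3]
R4 ← R4 − (5)·R3: [0, 0, 0]
3 nonzero rows, so rank(MA) = 3.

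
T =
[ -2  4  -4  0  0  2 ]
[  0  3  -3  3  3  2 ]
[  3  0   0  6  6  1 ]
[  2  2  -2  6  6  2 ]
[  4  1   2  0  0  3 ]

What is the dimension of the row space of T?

3

Row reduce to echelon form.
R3 ← R3 + (3/2)·R1: [0, 6, -6, 6, 6, 4]
R4 ← R4 + R1: [0, 6, -6, 6, 6, 4]
R5 ← R5 + (2)·R1: [0, 9, -6, 0, 0, 7]
R3 ← R3 − (2)·R2: [0, 0, 0, 0, 0, 0]
R4 ← R4 − (2)·R2: [0, 0, 0, 0, 0, 0]
R5 ← R5 − (3)·R2: [0, 0, 3, -9, -9, 1]
Swap R3 ↔ R5
Echelon form has 3 nonzero rows, so rank(T) = 3.
The row space has dimension equal to the rank: 3.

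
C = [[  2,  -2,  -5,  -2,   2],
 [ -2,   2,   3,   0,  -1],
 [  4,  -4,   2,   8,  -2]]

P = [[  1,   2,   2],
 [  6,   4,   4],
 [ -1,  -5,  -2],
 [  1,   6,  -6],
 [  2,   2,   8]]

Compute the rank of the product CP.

First compute CP:
[[ -3,  13,  34],
 [  5, -13, -10],
 [-18,  26, -76]]
Now row reduce the product.
R2 ← R2 + (5/3)·R1: [0, 26/3, 140/3]
R3 ← R3 − (6)·R1: [0, -52, -280]
R3 ← R3 + (6)·R2: [0, 0, 0]
2 nonzero rows, so rank(CP) = 2.

2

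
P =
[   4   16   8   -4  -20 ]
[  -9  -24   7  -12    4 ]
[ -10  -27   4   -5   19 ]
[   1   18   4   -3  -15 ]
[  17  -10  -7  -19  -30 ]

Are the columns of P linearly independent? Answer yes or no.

Row reduce P to echelon form.
R2 ← R2 + (9/4)·R1: [0, 12, 25, -21, -41]
R3 ← R3 + (5/2)·R1: [0, 13, 24, -15, -31]
R4 ← R4 − (1/4)·R1: [0, 14, 2, -2, -10]
R5 ← R5 − (17/4)·R1: [0, -78, -41, -2, 55]
R3 ← R3 − (13/12)·R2: [0, 0, -37/12, 31/4, 161/12]
R4 ← R4 − (7/6)·R2: [0, 0, -163/6, 45/2, 227/6]
R5 ← R5 + (13/2)·R2: [0, 0, 243/2, -277/2, -423/2]
R4 ← R4 − (326/37)·R3: [0, 0, 0, -1694/37, -2974/37]
R5 ← R5 + (1458/37)·R3: [0, 0, 0, 6175/37, 11736/37]
R5 ← R5 + (6175/1694)·R4: [0, 0, 0, 0, 20491/847]
5 pivots among 5 columns.
Every column is a pivot column, so the columns are linearly independent.

yes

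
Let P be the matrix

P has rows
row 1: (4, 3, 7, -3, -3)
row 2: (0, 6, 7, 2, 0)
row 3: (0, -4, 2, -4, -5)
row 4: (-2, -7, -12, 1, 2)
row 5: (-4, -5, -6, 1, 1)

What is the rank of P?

5

Row reduce to echelon form.
R4 ← R4 + (1/2)·R1: [0, -11/2, -17/2, -1/2, 1/2]
R5 ← R5 + R1: [0, -2, 1, -2, -2]
R3 ← R3 + (2/3)·R2: [0, 0, 20/3, -8/3, -5]
R4 ← R4 + (11/12)·R2: [0, 0, -25/12, 4/3, 1/2]
R5 ← R5 + (1/3)·R2: [0, 0, 10/3, -4/3, -2]
R4 ← R4 + (5/16)·R3: [0, 0, 0, 1/2, -17/16]
R5 ← R5 − (1/2)·R3: [0, 0, 0, 0, 1/2]
Echelon form has 5 nonzero rows, so rank(P) = 5.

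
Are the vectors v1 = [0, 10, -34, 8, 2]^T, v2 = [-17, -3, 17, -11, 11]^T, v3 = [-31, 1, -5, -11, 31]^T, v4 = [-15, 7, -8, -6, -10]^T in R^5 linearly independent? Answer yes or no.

Form the matrix with these vectors as rows and row reduce.
Swap R1 ↔ R2
R3 ← R3 − (31/17)·R1: [0, 110/17, -36, 154/17, 186/17]
R4 ← R4 − (15/17)·R1: [0, 164/17, -23, 63/17, -335/17]
R3 ← R3 − (11/17)·R2: [0, 0, -14, 66/17, 164/17]
R4 ← R4 − (82/85)·R2: [0, 0, 49/5, -341/85, -1839/85]
R4 ← R4 + (7/10)·R3: [0, 0, 0, -22/17, -253/17]
4 nonzero rows, so the 4 vectors span a space of dimension 4.
Since 4 = 4, the vectors are linearly independent.

yes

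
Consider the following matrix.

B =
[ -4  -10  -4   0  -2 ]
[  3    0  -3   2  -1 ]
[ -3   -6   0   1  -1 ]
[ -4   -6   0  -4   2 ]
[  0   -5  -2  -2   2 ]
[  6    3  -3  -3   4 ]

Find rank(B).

Row reduce to echelon form.
R2 ← R2 + (3/4)·R1: [0, -15/2, -6, 2, -5/2]
R3 ← R3 − (3/4)·R1: [0, 3/2, 3, 1, 1/2]
R4 ← R4 − R1: [0, 4, 4, -4, 4]
R6 ← R6 + (3/2)·R1: [0, -12, -9, -3, 1]
R3 ← R3 + (1/5)·R2: [0, 0, 9/5, 7/5, 0]
R4 ← R4 + (8/15)·R2: [0, 0, 4/5, -44/15, 8/3]
R5 ← R5 − (2/3)·R2: [0, 0, 2, -10/3, 11/3]
R6 ← R6 − (8/5)·R2: [0, 0, 3/5, -31/5, 5]
R4 ← R4 − (4/9)·R3: [0, 0, 0, -32/9, 8/3]
R5 ← R5 − (10/9)·R3: [0, 0, 0, -44/9, 11/3]
R6 ← R6 − (1/3)·R3: [0, 0, 0, -20/3, 5]
R5 ← R5 − (11/8)·R4: [0, 0, 0, 0, 0]
R6 ← R6 − (15/8)·R4: [0, 0, 0, 0, 0]
Echelon form has 4 nonzero rows, so rank(B) = 4.

4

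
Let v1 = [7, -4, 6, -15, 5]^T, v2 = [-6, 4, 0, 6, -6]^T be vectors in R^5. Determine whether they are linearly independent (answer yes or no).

Form the matrix with these vectors as rows and row reduce.
R2 ← R2 + (6/7)·R1: [0, 4/7, 36/7, -48/7, -12/7]
2 nonzero rows, so the 2 vectors span a space of dimension 2.
Since 2 = 2, the vectors are linearly independent.

yes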